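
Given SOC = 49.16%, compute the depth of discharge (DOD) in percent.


DOD = 100 - SOC = 100 - 49.16 = 50.84%

50.84%


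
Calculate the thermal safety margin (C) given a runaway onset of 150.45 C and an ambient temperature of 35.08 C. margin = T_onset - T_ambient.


Safety margin = 150.45 C - 35.08 C = 115.37 C

115.37 C


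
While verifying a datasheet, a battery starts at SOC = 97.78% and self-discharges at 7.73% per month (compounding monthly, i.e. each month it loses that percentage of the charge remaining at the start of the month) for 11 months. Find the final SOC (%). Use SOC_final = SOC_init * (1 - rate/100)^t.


Monthly retention factor = 1 - 7.73/100 = 0.9227
Over 11 months: factor^11 = 0.41273
SOC_final = 97.78 * 0.41273 = 40.36%

40.36%


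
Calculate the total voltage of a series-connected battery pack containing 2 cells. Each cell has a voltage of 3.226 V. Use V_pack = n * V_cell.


Series voltages add: 2 * 3.226 V = 6.452 V

6.452 V


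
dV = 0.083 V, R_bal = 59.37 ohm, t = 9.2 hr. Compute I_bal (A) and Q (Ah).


I_bal = dV / R = 0.083 / 59.37 = 0.001398 A
Q = I_bal * t = 0.001398 * 9.2 = 0.01286 Ah

I=0.001398 A, Q=0.01286 Ah


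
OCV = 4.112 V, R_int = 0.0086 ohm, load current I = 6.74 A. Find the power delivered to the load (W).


Step 1: V_terminal = OCV - I*R = 4.112 - 6.74 * 0.0086 = 4.054 V
Step 2: P_out = V_terminal * I = 4.054 * 6.74 = 27.32 W

27.32 W


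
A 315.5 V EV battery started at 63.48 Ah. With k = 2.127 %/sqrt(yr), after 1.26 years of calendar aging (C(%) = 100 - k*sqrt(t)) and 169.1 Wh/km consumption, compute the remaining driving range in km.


Step 1: capacity retention = 100 - 2.127 * sqrt(1.26) = 100 - 2.127 * 1.1225 = 97.612%
Step 2: C_now = 63.48 * 97.612/100 = 61.964 Ah
Step 3: E_pack = V * C_now = 315.5 * 61.964 = 19550 Wh
Step 4: range = E_pack / consumption = 19550 / 169.1 = 115.6 km

115.6 km


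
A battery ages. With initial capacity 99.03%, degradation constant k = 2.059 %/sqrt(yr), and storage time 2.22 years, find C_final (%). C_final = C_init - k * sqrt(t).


Step 1: sqrt(2.22 yr) = 1.49
Step 2: drop = 2.059 * 1.49 = 3.0679
Step 3: C_final = 99.03 - 3.0679 = 95.96%

95.96%


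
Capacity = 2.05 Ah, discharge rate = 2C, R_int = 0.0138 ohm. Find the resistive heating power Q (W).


Step 1: I = C_rate * capacity = 2 * 2.05 = 4.1 A
Step 2: Q = I^2 * R = 4.1^2 * 0.0138 = 16.81 * 0.0138 = 0.2320 W

0.2320 W


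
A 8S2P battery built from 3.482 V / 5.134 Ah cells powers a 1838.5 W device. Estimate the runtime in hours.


Step 1: E_pack = Ns * V_cell * Np * C_cell = 8 * 3.482 * 2 * 5.134 = 286.03 Wh
Step 2: t = E_pack / P = 286.03 / 1838.5 = 0.1556 hr

0.1556 hr


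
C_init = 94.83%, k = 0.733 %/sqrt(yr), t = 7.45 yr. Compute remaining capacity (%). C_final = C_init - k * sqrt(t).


Step 1: sqrt(7.45 yr) = 2.7295
Step 2: drop = 0.733 * 2.7295 = 2.0007
Step 3: C_final = 94.83 - 2.0007 = 92.83%

92.83%


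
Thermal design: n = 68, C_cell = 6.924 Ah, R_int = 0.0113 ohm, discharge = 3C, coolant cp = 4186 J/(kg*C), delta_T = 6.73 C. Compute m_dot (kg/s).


Step 1: I = 3 * 6.924 = 20.772 A
Step 2: Q_cell = I^2 * R = 20.772^2 * 0.0113 = 4.8757 W
Step 3: Q_total = 68 * 4.8757 = 331.55 W
Step 4: m_dot = Q_total / (cp * dT) = 331.55 / (4186 * 6.73) = 0.01177 kg/s

0.01177 kg/s


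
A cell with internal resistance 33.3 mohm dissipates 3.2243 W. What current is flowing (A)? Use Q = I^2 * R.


Convert: R = 33.3 mohm = 0.0333 ohm
I = sqrt(Q / R) = sqrt(3.2243 / 0.0333) = sqrt(96.826) = 9.840 A

9.840 A


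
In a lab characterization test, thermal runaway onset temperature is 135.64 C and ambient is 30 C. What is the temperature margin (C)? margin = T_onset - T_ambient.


margin = T_onset - T_ambient = 135.64 - 30 = 105.64 C

105.64 C


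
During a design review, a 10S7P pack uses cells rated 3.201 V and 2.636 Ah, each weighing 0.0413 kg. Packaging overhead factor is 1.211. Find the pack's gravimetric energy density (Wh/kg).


Step 1: V_pack = 10 * 3.201 = 32.01 V
Step 2: C_pack = 7 * 2.636 = 18.452 Ah
Step 3: E_pack = V_pack * C_pack = 32.01 * 18.452 = 590.65 Wh
Step 4: m_pack = 10 * 7 * 0.0413 * 1.211 = 3.501 kg
Step 5: ED = E_pack / m_pack = 590.65 / 3.501 = 168.7 Wh/kg

168.7 Wh/kg


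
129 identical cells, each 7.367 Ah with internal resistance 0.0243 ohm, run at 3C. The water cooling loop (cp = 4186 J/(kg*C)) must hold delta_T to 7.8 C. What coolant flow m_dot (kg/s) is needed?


Step 1: I = 3 * 7.367 = 22.101 A
Step 2: Q_cell = I^2 * R = 22.101^2 * 0.0243 = 11.869 W
Step 3: Q_total = 129 * 11.869 = 1531.1 W
Step 4: m_dot = Q_total / (cp * dT) = 1531.1 / (4186 * 7.8) = 0.04689 kg/s

0.04689 kg/s


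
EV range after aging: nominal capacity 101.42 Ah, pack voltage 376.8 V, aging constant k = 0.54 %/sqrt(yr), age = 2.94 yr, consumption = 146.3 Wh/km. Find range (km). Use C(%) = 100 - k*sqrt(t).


Step 1: capacity retention = 100 - 0.54 * sqrt(2.94) = 100 - 0.54 * 1.7146 = 99.074%
Step 2: C_now = 101.42 * 99.074/100 = 100.48 Ah
Step 3: E_pack = V * C_now = 376.8 * 100.48 = 37861 Wh
Step 4: range = E_pack / consumption = 37861 / 146.3 = 258.8 km

258.8 km


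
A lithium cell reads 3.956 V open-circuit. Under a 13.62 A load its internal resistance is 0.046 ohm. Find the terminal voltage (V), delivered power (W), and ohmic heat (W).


Step 1: V_terminal = OCV - I*R = 3.956 - 13.62 * 0.046 = 3.3295 V
Step 2: P_out = V_terminal * I = 3.3295 * 13.62 = 45.35 W
Step 3: Q = I^2 * R = 13.62^2 * 0.046 = 8.533 W

V=3.3295 V, P=45.35 W, Q=8.533 W


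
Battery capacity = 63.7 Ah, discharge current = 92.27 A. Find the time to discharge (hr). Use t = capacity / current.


t = capacity / current = 63.7 / 92.27 = 0.6904 hr

0.6904 hr


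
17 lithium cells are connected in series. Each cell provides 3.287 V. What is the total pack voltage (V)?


With 17 cells in series at 3.287 V each, V_pack = 55.879 V

55.879 V


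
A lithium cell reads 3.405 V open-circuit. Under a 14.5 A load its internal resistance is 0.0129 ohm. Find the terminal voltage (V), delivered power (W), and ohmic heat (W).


Step 1: V_terminal = OCV - I*R = 3.405 - 14.5 * 0.0129 = 3.218 V
Step 2: P_out = V_terminal * I = 3.218 * 14.5 = 46.66 W
Step 3: Q = I^2 * R = 14.5^2 * 0.0129 = 2.712 W

V=3.218 V, P=46.66 W, Q=2.712 W


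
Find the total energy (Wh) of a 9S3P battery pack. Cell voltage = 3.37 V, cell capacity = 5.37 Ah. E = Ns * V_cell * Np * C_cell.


E = Ns * Vcell * Np * Ccell = 9 * 3.37 * 3 * 5.37 = 488.6 Wh

488.6 Wh


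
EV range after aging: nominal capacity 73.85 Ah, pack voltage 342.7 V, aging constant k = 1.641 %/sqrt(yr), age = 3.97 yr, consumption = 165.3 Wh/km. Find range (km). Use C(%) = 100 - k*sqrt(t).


Step 1: capacity retention = 100 - 1.641 * sqrt(3.97) = 100 - 1.641 * 1.9925 = 96.73%
Step 2: C_now = 73.85 * 96.73/100 = 71.435 Ah
Step 3: E_pack = V * C_now = 342.7 * 71.435 = 24481 Wh
Step 4: range = E_pack / consumption = 24481 / 165.3 = 148.1 km

148.1 km


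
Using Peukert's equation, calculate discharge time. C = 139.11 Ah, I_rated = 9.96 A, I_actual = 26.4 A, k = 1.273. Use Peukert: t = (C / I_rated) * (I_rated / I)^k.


t_rated = C / I_rated = 139.11 / 9.96 = 13.967 hr
(I_rated/I)^k = (0.37727)^1.273 = 0.28912
t = t_rated * (I_rated/I)^k = 13.967 * 0.28912 = 4.038 hr

4.038 hr


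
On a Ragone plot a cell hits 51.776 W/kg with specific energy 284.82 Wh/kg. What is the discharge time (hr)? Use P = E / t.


t = E / P = 284.82 / 51.776 = 5.501 hr

5.501 hr


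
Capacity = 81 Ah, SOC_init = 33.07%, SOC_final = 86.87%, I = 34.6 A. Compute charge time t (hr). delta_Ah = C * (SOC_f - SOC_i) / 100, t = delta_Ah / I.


Step 1: dSOC = 86.87% - 33.07% = 53.8%
Step 2: delta_Ah = 81 * 53.8 / 100 = 43.578 Ah
Step 3: t = 43.578 / 34.6 = 1.259 hr

1.259 hr


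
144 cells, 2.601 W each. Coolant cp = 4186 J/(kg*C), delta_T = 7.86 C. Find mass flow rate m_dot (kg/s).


Q_total = 144 * 2.601 = 374.54 W
m_dot = Q_total / (cp * dT) = 374.54 / (4186 * 7.86) = 0.01138 kg/s

0.01138 kg/s


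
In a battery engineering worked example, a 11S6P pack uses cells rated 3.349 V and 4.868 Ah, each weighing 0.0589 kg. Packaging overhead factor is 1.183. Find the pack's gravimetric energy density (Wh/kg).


Step 1: V_pack = 11 * 3.349 = 36.839 V
Step 2: C_pack = 6 * 4.868 = 29.208 Ah
Step 3: E_pack = V_pack * C_pack = 36.839 * 29.208 = 1076 Wh
Step 4: m_pack = 11 * 6 * 0.0589 * 1.183 = 4.5988 kg
Step 5: ED = E_pack / m_pack = 1076 / 4.5988 = 234.0 Wh/kg

234.0 Wh/kg


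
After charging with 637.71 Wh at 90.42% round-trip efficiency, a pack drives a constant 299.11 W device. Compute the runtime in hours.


Step 1: E_discharge = eta/100 * E_charge = 90.42/100 * 637.71 = 576.62 Wh
Step 2: t = E_discharge / P = 576.62 / 299.11 = 1.928 hr

1.928 hr


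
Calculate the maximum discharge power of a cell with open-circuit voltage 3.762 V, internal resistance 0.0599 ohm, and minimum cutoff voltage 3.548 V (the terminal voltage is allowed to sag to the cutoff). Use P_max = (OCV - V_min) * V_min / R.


dV = OCV - V_min = 0.214 V (so I_max = dV / R)
P_max = dV * V_min / R = 0.214 * 3.548 / 0.0599 = 12.68 W

12.68 W


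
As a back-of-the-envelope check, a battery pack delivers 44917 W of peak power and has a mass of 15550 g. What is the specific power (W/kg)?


Convert: m = 15550 g = 15.55 kg
SP = P / m = 44917 / 15.55 = 2889 W/kg

2889 W/kg


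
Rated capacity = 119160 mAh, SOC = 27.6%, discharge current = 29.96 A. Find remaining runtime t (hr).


Convert: C_total = 119160 mAh = 119.16 Ah
Step 1: remaining = SOC/100 * C_total = 27.6/100 * 119.16 = 32.888 Ah
Step 2: t = remaining / I = 32.888 / 29.96 = 1.098 hr

1.098 hr


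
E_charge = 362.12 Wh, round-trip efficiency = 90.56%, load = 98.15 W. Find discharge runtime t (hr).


Step 1: E_discharge = eta/100 * E_charge = 90.56/100 * 362.12 = 327.94 Wh
Step 2: t = E_discharge / P = 327.94 / 98.15 = 3.341 hr

3.341 hr


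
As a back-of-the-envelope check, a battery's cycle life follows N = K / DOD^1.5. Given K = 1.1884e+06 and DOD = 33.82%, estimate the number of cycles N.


DOD^1.5 = 196.68
N = K / DOD^1.5 = 1.1884e+06 / 196.68 = 6042

6042 cycles


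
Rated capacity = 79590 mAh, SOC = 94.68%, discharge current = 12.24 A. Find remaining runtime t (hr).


Convert: C_total = 79590 mAh = 79.59 Ah
Step 1: remaining = SOC/100 * C_total = 94.68/100 * 79.59 = 75.356 Ah
Step 2: t = remaining / I = 75.356 / 12.24 = 6.157 hr

6.157 hr


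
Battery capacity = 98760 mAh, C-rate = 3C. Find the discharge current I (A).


Convert: capacity = 98760 mAh = 98.76 Ah
At 3C: I = 3 * 98.76 Ah = 296.28 A

296.28 A


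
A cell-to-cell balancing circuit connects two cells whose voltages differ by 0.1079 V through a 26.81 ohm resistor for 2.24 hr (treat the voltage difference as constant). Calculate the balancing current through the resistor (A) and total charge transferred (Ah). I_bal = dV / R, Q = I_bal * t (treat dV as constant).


First, Ohm's law: I_bal = 0.1079 V / 26.81 ohm = 0.0040246 A
Then Q = I * t = 0.0040246 A * 2.24 hr = 0.009015 Ah

I=0.0040246 A, Q=0.009015 Ah


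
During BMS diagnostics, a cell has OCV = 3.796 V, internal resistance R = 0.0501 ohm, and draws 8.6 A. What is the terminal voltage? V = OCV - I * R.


IR drop = 8.6 * 0.0501 = 0.43086 V
V = 3.796 - 0.43086 = 3.365 V

3.365 V


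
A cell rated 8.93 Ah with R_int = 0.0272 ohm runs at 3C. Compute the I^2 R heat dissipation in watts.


Step 1: I = C_rate * capacity = 3 * 8.93 = 26.79 A
Step 2: Q = I^2 * R = 26.79^2 * 0.0272 = 717.7 * 0.0272 = 19.52 W

19.52 W


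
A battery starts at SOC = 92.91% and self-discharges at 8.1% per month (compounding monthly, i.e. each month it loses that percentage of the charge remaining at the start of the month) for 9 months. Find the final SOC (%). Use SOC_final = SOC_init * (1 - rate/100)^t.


decay = (1 - 8.1/100)^9 = 0.46756
SOC_final = 92.91 * 0.46756 = 43.44%

43.44%


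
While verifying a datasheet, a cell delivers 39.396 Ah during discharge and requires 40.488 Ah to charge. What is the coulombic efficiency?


Coulombic efficiency = 39.396/40.488 * 100% = 97.30%

97.30%


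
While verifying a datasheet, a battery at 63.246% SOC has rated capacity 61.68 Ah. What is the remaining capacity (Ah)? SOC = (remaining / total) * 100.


remaining = SOC / 100 * total = 63.246 / 100 * 61.68 = 39.01 Ah

39.01 Ah


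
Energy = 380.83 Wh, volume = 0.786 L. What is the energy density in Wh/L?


ED = E / V = 380.83 / 0.786 = 484.5 Wh/L

484.5 Wh/L


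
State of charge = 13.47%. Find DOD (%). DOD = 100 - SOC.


DOD = 100 - SOC = 100 - 13.47 = 86.53%

86.53%


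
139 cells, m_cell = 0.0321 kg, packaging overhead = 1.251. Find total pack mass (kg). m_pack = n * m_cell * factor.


Cell mass sum = 139 * 0.0321 = 4.4619 kg
With overhead 1.251: m_pack = 4.4619 * 1.251 = 5.582 kg

5.582 kg


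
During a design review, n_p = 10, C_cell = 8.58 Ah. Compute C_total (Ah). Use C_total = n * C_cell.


Parallel capacities add: 10 * 8.58 Ah = 85.8 Ah

85.8 Ah


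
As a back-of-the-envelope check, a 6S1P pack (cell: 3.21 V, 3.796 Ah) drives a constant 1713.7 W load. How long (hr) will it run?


Step 1: E_pack = Ns * V_cell * Np * C_cell = 6 * 3.21 * 1 * 3.796 = 73.111 Wh
Step 2: t = E_pack / P = 73.111 / 1713.7 = 0.04266 hr

0.04266 hr


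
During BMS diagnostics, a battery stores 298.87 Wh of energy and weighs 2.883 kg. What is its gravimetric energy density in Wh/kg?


ED = E / m = 298.87 / 2.883 = 103.7 Wh/kg

103.7 Wh/kg


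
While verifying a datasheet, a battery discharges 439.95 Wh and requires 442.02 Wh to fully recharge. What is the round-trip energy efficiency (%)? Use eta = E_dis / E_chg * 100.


Round-trip efficiency = 439.95/442.02 * 100% = 99.53%

99.53%


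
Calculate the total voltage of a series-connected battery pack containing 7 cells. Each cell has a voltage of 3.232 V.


V_pack = n * V_cell = 7 * 3.232 = 22.624 V

22.624 V


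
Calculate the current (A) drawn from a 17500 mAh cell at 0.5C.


Convert: capacity = 17500 mAh = 17.5 Ah
At 0.5C: I = 0.5 * 17.5 Ah = 8.75 A

8.75 A


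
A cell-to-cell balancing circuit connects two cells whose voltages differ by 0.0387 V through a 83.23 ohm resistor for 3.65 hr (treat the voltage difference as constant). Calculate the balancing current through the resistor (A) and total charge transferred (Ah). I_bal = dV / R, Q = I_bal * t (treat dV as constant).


I_bal = dV / R = 0.0387 / 83.23 = 4.6498e-04 A
Q = I_bal * t = 4.6498e-04 * 3.65 = 0.001697 Ah

I=4.6498e-04 A, Q=0.001697 Ah


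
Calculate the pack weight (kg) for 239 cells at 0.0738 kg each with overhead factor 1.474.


Cell mass sum = 239 * 0.0738 = 17.638 kg
With overhead 1.474: m_pack = 17.638 * 1.474 = 26.00 kg

26.00 kg


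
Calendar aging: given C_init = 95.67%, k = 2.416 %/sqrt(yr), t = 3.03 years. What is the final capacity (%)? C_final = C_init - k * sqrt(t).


Step 1: sqrt(3.03 yr) = 1.7407
Step 2: drop = 2.416 * 1.7407 = 4.2055
Step 3: C_final = 95.67 - 4.2055 = 91.46%

91.46%


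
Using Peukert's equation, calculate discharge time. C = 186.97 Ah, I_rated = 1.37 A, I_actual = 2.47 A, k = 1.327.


Step 1: t_rated = C / I_rated = 186.97 / 1.37 = 136.47 hr
Step 2: ratio = 1.37 / 2.47 = 0.55466
Step 3: ratio^k = 0.55466^1.327 = 0.45743
Step 4: t = t_rated * ratio^k = 136.47 * 0.45743 = 62.43 hr

62.43 hr


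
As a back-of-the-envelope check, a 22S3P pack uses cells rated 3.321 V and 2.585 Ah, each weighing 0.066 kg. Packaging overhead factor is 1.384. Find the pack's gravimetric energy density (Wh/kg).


Step 1: V_pack = 22 * 3.321 = 73.062 V
Step 2: C_pack = 3 * 2.585 = 7.755 Ah
Step 3: E_pack = V_pack * C_pack = 73.062 * 7.755 = 566.6 Wh
Step 4: m_pack = 22 * 3 * 0.066 * 1.384 = 6.0287 kg
Step 5: ED = E_pack / m_pack = 566.6 / 6.0287 = 93.98 Wh/kg

93.98 Wh/kg


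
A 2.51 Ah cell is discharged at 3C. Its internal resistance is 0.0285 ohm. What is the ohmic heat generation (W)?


Step 1: I = C_rate * capacity = 3 * 2.51 = 7.53 A
Step 2: Q = I^2 * R = 7.53^2 * 0.0285 = 56.701 * 0.0285 = 1.616 W

1.616 W


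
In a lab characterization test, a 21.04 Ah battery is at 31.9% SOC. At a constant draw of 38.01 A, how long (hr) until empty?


Step 1: remaining = SOC/100 * C_total = 31.9/100 * 21.04 = 6.7118 Ah
Step 2: t = remaining / I = 6.7118 / 38.01 = 0.1766 hr

0.1766 hr


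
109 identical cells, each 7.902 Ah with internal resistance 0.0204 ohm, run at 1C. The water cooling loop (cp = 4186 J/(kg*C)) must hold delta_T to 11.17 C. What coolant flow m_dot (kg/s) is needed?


Step 1: I = 1 * 7.902 = 7.902 A
Step 2: Q_cell = I^2 * R = 7.902^2 * 0.0204 = 1.2738 W
Step 3: Q_total = 109 * 1.2738 = 138.84 W
Step 4: m_dot = Q_total / (cp * dT) = 138.84 / (4186 * 11.17) = 0.002969 kg/s

0.002969 kg/s


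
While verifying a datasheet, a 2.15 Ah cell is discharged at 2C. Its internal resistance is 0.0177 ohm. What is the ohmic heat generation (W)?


Step 1: I = C_rate * capacity = 2 * 2.15 = 4.3 A
Step 2: Q = I^2 * R = 4.3^2 * 0.0177 = 18.49 * 0.0177 = 0.3273 W

0.3273 W


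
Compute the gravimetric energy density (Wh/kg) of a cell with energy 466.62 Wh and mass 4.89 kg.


Specific energy = 466.62 Wh / 4.89 kg = 95.42 Wh/kg

95.42 Wh/kg


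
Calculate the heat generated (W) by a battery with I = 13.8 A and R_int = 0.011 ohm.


Q = I^2 * R = 13.8^2 * 0.011 = 2.095 W

2.095 W


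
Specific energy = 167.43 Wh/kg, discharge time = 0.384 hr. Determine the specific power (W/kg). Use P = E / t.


P_specific = E / t = 167.43 / 0.384 = 436.0 W/kg

436.0 W/kg


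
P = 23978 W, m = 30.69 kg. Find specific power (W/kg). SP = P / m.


SP = P / m = 23978 / 30.69 = 781.3 W/kg

781.3 W/kg


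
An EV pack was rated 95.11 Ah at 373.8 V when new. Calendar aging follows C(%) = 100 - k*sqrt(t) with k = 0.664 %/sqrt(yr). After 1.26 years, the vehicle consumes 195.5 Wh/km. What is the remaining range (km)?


Step 1: capacity retention = 100 - 0.664 * sqrt(1.26) = 100 - 0.664 * 1.1225 = 99.255%
Step 2: C_now = 95.11 * 99.255/100 = 94.401 Ah
Step 3: E_pack = V * C_now = 373.8 * 94.401 = 35287 Wh
Step 4: range = E_pack / consumption = 35287 / 195.5 = 180.5 km

180.5 km


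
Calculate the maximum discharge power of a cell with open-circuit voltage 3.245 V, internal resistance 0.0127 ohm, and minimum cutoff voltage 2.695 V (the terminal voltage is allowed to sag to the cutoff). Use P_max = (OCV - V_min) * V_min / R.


P_max = (OCV - V_min) * V_min / R = (3.245 - 2.695) * 2.695 / 0.0127 = 0.55 * 2.695 / 0.0127 = 116.7 W

116.7 W


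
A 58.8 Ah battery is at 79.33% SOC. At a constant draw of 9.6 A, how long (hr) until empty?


Step 1: remaining = SOC/100 * C_total = 79.33/100 * 58.8 = 46.646 Ah
Step 2: t = remaining / I = 46.646 / 9.6 = 4.859 hr

4.859 hr


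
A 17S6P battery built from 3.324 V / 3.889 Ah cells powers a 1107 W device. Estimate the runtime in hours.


Step 1: E_pack = Ns * V_cell * Np * C_cell = 17 * 3.324 * 6 * 3.889 = 1318.6 Wh
Step 2: t = E_pack / P = 1318.6 / 1107 = 1.191 hr

1.191 hr


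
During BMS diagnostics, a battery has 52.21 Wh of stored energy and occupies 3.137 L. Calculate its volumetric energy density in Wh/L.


ED = E / V = 52.21 / 3.137 = 16.64 Wh/L

16.64 Wh/L


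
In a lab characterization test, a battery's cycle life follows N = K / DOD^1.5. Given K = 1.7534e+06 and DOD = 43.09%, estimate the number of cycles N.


Step 1: DOD^1.5 = 43.09^1.5 = 282.86
Step 2: N = 1.7534e+06 / 282.86 = 6199 cycles

6199 cycles


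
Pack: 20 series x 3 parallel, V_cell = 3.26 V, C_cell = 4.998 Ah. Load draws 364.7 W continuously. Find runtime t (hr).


Step 1: E_pack = Ns * V_cell * Np * C_cell = 20 * 3.26 * 3 * 4.998 = 977.61 Wh
Step 2: t = E_pack / P = 977.61 / 364.7 = 2.681 hr

2.681 hr


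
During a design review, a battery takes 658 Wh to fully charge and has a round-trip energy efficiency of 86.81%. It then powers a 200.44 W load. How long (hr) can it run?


Step 1: E_discharge = eta/100 * E_charge = 86.81/100 * 658 = 571.21 Wh
Step 2: t = E_discharge / P = 571.21 / 200.44 = 2.850 hr

2.850 hr


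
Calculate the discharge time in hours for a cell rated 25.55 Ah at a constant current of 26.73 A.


t = capacity / current = 25.55 / 26.73 = 0.9559 hr

0.9559 hr


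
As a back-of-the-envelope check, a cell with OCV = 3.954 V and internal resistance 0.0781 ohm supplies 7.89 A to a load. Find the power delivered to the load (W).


Step 1: V_terminal = OCV - I*R = 3.954 - 7.89 * 0.0781 = 3.3378 V
Step 2: P_out = V_terminal * I = 3.3378 * 7.89 = 26.34 W

26.34 W


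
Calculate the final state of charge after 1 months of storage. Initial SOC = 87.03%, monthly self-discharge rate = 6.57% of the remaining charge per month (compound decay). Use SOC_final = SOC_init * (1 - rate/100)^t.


Monthly retention factor = 1 - 6.57/100 = 0.9343
Over 1 months: factor^1 = 0.9343
SOC_final = 87.03 * 0.9343 = 81.31%

81.31%


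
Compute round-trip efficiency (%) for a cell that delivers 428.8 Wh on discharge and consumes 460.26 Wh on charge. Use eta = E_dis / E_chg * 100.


eta_e = E_dis / E_chg * 100 = 428.8 / 460.26 * 100 = 93.16%

93.16%


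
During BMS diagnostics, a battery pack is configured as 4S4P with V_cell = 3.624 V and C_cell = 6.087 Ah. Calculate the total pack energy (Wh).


E = Ns * Vcell * Np * Ccell = 4 * 3.624 * 4 * 6.087 = 352.9 Wh

352.9 Wh


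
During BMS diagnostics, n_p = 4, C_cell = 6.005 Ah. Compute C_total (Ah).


Parallel capacities add: 4 * 6.005 Ah = 24.02 Ah

24.02 Ah


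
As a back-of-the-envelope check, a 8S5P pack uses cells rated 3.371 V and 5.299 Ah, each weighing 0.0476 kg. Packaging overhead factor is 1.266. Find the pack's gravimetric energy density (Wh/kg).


Step 1: V_pack = 8 * 3.371 = 26.968 V
Step 2: C_pack = 5 * 5.299 = 26.495 Ah
Step 3: E_pack = V_pack * C_pack = 26.968 * 26.495 = 714.52 Wh
Step 4: m_pack = 8 * 5 * 0.0476 * 1.266 = 2.4105 kg
Step 5: ED = E_pack / m_pack = 714.52 / 2.4105 = 296.4 Wh/kg

296.4 Wh/kg


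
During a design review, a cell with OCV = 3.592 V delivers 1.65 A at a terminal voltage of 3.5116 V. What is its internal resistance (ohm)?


R = (OCV - V) / I = (3.592 - 3.5116) / 1.65 = 0.04873 ohm

0.04873 ohm


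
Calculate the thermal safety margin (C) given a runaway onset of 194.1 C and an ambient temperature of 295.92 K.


Convert: T_ambient = 295.92 K = 22.77 C
margin = 194.1 - 22.77 = 171.33 C

171.33 C


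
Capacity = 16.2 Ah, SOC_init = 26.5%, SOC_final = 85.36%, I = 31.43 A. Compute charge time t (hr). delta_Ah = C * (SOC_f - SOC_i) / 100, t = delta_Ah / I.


delta_Ah = 16.2 * (85.36 - 26.5) / 100 = 9.5353 Ah
t = delta_Ah / I = 9.5353 / 31.43 = 0.3034 hr

0.3034 hr


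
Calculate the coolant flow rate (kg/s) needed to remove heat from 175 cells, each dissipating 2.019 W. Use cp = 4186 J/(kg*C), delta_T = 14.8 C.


Q_total = 175 * 2.019 = 353.33 W
m_dot = Q_total / (cp * dT) = 353.33 / (4186 * 14.8) = 0.005703 kg/s

0.005703 kg/s


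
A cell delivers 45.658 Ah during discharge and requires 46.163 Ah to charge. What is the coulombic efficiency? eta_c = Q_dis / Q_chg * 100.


eta_c = Q_dis / Q_chg * 100 = 45.658 / 46.163 * 100 = 98.91%

98.91%


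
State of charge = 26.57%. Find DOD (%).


DOD = 100 - SOC = 100 - 26.57 = 73.43%

73.43%


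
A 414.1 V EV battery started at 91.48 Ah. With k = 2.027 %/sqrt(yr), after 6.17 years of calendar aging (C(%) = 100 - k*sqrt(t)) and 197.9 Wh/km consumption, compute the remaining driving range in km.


Step 1: capacity retention = 100 - 2.027 * sqrt(6.17) = 100 - 2.027 * 2.4839 = 94.965%
Step 2: C_now = 91.48 * 94.965/100 = 86.874 Ah
Step 3: E_pack = V * C_now = 414.1 * 86.874 = 35975 Wh
Step 4: range = E_pack / consumption = 35975 / 197.9 = 181.8 km

181.8 km


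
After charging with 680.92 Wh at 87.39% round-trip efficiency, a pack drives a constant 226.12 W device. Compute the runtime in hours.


Step 1: E_discharge = eta/100 * E_charge = 87.39/100 * 680.92 = 595.06 Wh
Step 2: t = E_discharge / P = 595.06 / 226.12 = 2.632 hr

2.632 hr


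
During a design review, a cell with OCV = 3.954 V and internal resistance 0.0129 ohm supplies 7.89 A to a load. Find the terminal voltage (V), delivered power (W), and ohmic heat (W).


Step 1: V_terminal = OCV - I*R = 3.954 - 7.89 * 0.0129 = 3.8522 V
Step 2: P_out = V_terminal * I = 3.8522 * 7.89 = 30.39 W
Step 3: Q = I^2 * R = 7.89^2 * 0.0129 = 0.8031 W

V=3.8522 V, P=30.39 W, Q=0.8031 W


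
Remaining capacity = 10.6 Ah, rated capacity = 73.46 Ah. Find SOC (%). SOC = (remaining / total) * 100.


SOC = (remaining / total) * 100 = (10.6 / 73.46) * 100 = 14.43%

14.43%


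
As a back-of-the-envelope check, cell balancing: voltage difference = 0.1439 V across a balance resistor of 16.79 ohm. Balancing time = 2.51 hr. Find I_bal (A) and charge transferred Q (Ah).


I_bal = dV / R = 0.1439 / 16.79 = 0.0085706 A
Q = I_bal * t = 0.0085706 * 2.51 = 0.02151 Ah

I=0.0085706 A, Q=0.02151 Ah


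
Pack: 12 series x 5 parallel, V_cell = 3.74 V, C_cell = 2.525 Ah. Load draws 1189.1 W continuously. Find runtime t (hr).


Step 1: E_pack = Ns * V_cell * Np * C_cell = 12 * 3.74 * 5 * 2.525 = 566.61 Wh
Step 2: t = E_pack / P = 566.61 / 1189.1 = 0.4765 hr

0.4765 hr


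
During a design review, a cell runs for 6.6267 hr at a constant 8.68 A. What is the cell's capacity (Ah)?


C = I * t = 8.68 * 6.6267 = 57.52 Ah

57.52 Ah


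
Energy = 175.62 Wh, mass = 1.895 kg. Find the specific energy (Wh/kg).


ED = E / m = 175.62 / 1.895 = 92.68 Wh/kg

92.68 Wh/kg


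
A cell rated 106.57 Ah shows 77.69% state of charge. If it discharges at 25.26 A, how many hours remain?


Step 1: remaining = SOC/100 * C_total = 77.69/100 * 106.57 = 82.794 Ah
Step 2: t = remaining / I = 82.794 / 25.26 = 3.278 hr

3.278 hr


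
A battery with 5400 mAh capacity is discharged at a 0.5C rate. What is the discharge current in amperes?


Convert: capacity = 5400 mAh = 5.4 Ah
I = C_rate * capacity = 0.5 * 5.4 = 2.7 A

2.7 A


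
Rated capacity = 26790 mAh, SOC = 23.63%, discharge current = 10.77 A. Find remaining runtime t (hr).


Convert: C_total = 26790 mAh = 26.79 Ah
Step 1: remaining = SOC/100 * C_total = 23.63/100 * 26.79 = 6.3305 Ah
Step 2: t = remaining / I = 6.3305 / 10.77 = 0.5878 hr

0.5878 hr


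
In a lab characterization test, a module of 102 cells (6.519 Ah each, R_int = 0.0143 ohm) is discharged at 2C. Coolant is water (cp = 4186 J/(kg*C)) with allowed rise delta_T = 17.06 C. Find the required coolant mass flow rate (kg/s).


Step 1: I = 2 * 6.519 = 13.038 A
Step 2: Q_cell = I^2 * R = 13.038^2 * 0.0143 = 2.4308 W
Step 3: Q_total = 102 * 2.4308 = 247.94 W
Step 4: m_dot = Q_total / (cp * dT) = 247.94 / (4186 * 17.06) = 0.003472 kg/s

0.003472 kg/s


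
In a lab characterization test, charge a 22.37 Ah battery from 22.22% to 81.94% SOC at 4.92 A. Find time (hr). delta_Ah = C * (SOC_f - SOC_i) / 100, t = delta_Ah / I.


delta_Ah = 22.37 * (81.94 - 22.22) / 100 = 13.359 Ah
t = delta_Ah / I = 13.359 / 4.92 = 2.715 hr

2.715 hr


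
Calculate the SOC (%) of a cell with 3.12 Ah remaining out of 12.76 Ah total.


SOC = (remaining / total) * 100 = (3.12 / 12.76) * 100 = 24.45%

24.45%


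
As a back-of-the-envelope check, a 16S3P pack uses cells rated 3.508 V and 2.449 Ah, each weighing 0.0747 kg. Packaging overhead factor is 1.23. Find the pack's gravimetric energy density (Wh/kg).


Step 1: V_pack = 16 * 3.508 = 56.128 V
Step 2: C_pack = 3 * 2.449 = 7.347 Ah
Step 3: E_pack = V_pack * C_pack = 56.128 * 7.347 = 412.37 Wh
Step 4: m_pack = 16 * 3 * 0.0747 * 1.23 = 4.4103 kg
Step 5: ED = E_pack / m_pack = 412.37 / 4.4103 = 93.50 Wh/kg

93.50 Wh/kg


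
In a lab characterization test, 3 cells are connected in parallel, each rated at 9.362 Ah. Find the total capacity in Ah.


Parallel capacities add: 3 * 9.362 Ah = 28.086 Ah

28.086 Ah


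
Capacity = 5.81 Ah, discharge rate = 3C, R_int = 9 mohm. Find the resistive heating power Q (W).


Convert: R = 9 mohm = 0.009 ohm
Step 1: I = C_rate * capacity = 3 * 5.81 = 17.43 A
Step 2: Q = I^2 * R = 17.43^2 * 0.009 = 303.8 * 0.009 = 2.734 W

2.734 W


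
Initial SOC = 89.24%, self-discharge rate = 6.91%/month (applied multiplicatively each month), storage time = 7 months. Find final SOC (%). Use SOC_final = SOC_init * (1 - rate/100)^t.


decay = (1 - 6.91/100)^7 = 0.60579
SOC_final = 89.24 * 0.60579 = 54.06%

54.06%


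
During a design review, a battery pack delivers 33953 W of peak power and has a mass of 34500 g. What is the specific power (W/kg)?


Convert: m = 34500 g = 34.5 kg
Specific power = 33953 W / 34.5 kg = 984.1 W/kg

984.1 W/kg


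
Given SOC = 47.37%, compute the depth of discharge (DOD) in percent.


DOD = 100 - SOC = 100 - 47.37 = 52.63%

52.63%


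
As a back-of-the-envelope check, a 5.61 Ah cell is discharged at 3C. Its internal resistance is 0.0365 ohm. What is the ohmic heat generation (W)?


Step 1: I = C_rate * capacity = 3 * 5.61 = 16.83 A
Step 2: Q = I^2 * R = 16.83^2 * 0.0365 = 283.25 * 0.0365 = 10.34 W

10.34 W


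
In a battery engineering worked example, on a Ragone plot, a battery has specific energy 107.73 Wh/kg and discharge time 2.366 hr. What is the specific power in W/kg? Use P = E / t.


Specific power = 107.73 Wh/kg / 2.366 hr = 45.53 W/kg

45.53 W/kg


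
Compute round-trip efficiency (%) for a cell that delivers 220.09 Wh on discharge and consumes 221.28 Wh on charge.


Round-trip efficiency = 220.09/221.28 * 100% = 99.46%

99.46%


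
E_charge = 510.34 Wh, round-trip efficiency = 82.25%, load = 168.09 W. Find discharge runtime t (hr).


Step 1: E_discharge = eta/100 * E_charge = 82.25/100 * 510.34 = 419.75 Wh
Step 2: t = E_discharge / P = 419.75 / 168.09 = 2.497 hr

2.497 hr


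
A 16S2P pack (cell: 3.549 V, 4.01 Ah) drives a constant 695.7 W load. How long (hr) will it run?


Step 1: E_pack = Ns * V_cell * Np * C_cell = 16 * 3.549 * 2 * 4.01 = 455.41 Wh
Step 2: t = E_pack / P = 455.41 / 695.7 = 0.6546 hr

0.6546 hr


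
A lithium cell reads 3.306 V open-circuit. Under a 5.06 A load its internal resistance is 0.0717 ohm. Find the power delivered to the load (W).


Step 1: V_terminal = OCV - I*R = 3.306 - 5.06 * 0.0717 = 2.9432 V
Step 2: P_out = V_terminal * I = 2.9432 * 5.06 = 14.89 W

14.89 W


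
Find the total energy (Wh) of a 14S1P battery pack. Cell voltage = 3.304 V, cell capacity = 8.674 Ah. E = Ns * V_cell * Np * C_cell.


V_pack = 14 * 3.304 = 46.256 V
C_pack = 1 * 8.674 = 8.674 Ah
E = V_pack * C_pack = 46.256 * 8.674 = 401.2 Wh

401.2 Wh


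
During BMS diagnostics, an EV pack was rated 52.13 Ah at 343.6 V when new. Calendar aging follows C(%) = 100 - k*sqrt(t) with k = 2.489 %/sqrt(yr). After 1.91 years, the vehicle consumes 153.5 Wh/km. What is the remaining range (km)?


Step 1: capacity retention = 100 - 2.489 * sqrt(1.91) = 100 - 2.489 * 1.382 = 96.56%
Step 2: C_now = 52.13 * 96.56/100 = 50.337 Ah
Step 3: E_pack = V * C_now = 343.6 * 50.337 = 17296 Wh
Step 4: range = E_pack / consumption = 17296 / 153.5 = 112.7 km

112.7 km


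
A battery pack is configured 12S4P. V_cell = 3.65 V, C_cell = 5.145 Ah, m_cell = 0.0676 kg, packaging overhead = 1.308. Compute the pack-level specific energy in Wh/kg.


Step 1: V_pack = 12 * 3.65 = 43.8 V
Step 2: C_pack = 4 * 5.145 = 20.58 Ah
Step 3: E_pack = V_pack * C_pack = 43.8 * 20.58 = 901.4 Wh
Step 4: m_pack = 12 * 4 * 0.0676 * 1.308 = 4.2442 kg
Step 5: ED = E_pack / m_pack = 901.4 / 4.2442 = 212.4 Wh/kg

212.4 Wh/kg


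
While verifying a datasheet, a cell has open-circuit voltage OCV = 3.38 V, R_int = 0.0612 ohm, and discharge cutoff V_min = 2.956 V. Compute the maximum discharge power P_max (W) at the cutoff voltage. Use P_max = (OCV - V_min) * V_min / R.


P_max = (OCV - V_min) * V_min / R = (3.38 - 2.956) * 2.956 / 0.0612 = 0.424 * 2.956 / 0.0612 = 20.48 W

20.48 W


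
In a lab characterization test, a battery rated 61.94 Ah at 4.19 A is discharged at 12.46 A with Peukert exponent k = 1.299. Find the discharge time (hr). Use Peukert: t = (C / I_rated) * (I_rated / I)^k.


t_rated = C / I_rated = 61.94 / 4.19 = 14.783 hr
(I_rated/I)^k = (0.33628)^1.299 = 0.24276
t = t_rated * (I_rated/I)^k = 14.783 * 0.24276 = 3.589 hr

3.589 hr


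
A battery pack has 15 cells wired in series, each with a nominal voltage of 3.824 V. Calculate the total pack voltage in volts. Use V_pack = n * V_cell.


With 15 cells in series at 3.824 V each, V_pack = 57.36 V

57.36 V


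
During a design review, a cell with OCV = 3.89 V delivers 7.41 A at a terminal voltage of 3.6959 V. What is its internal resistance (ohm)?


R = (OCV - V) / I = (3.89 - 3.6959) / 7.41 = 0.02619 ohm

0.02619 ohm


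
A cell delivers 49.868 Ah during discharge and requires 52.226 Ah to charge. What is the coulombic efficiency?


eta_c = Q_dis / Q_chg * 100 = 49.868 / 52.226 * 100 = 95.49%

95.49%


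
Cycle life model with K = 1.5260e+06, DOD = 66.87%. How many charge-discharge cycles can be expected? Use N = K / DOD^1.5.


DOD^1.5 = 546.82
N = K / DOD^1.5 = 1.5260e+06 / 546.82 = 2791

2791 cycles


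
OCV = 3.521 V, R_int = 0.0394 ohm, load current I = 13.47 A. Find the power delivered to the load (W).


Step 1: V_terminal = OCV - I*R = 3.521 - 13.47 * 0.0394 = 2.9903 V
Step 2: P_out = V_terminal * I = 2.9903 * 13.47 = 40.28 W

40.28 W


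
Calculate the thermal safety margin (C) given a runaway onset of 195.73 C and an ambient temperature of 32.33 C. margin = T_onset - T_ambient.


Safety margin = 195.73 C - 32.33 C = 163.4 C

163.4 C


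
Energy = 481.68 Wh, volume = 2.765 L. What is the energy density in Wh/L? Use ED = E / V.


ED = E / V = 481.68 / 2.765 = 174.2 Wh/L

174.2 Wh/L


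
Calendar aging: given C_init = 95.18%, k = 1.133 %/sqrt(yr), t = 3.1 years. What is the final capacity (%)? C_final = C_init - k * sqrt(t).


sqrt(t) = sqrt(3.1) = 1.7607
C_final = 95.18 - 1.133 * 1.7607 = 93.19%

93.19%


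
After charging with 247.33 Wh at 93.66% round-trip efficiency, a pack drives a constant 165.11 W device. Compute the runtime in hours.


Step 1: E_discharge = eta/100 * E_charge = 93.66/100 * 247.33 = 231.65 Wh
Step 2: t = E_discharge / P = 231.65 / 165.11 = 1.403 hr

1.403 hr


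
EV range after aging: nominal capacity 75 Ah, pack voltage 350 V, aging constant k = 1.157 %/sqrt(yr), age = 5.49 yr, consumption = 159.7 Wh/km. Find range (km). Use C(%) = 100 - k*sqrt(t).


Step 1: capacity retention = 100 - 1.157 * sqrt(5.49) = 100 - 1.157 * 2.3431 = 97.289%
Step 2: C_now = 75 * 97.289/100 = 72.967 Ah
Step 3: E_pack = V * C_now = 350 * 72.967 = 25538 Wh
Step 4: range = E_pack / consumption = 25538 / 159.7 = 159.9 km

159.9 km


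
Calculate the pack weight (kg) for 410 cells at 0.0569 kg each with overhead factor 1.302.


Cell mass sum = 410 * 0.0569 = 23.329 kg
With overhead 1.302: m_pack = 23.329 * 1.302 = 30.37 kg

30.37 kg


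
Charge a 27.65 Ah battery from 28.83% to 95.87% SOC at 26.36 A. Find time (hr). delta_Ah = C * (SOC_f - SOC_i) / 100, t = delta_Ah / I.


delta_Ah = 27.65 * (95.87 - 28.83) / 100 = 18.537 Ah
t = delta_Ah / I = 18.537 / 26.36 = 0.7032 hr

0.7032 hr


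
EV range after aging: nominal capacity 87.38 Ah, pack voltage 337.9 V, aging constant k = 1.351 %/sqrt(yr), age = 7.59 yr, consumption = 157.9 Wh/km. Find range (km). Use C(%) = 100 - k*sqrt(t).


Step 1: capacity retention = 100 - 1.351 * sqrt(7.59) = 100 - 1.351 * 2.755 = 96.278%
Step 2: C_now = 87.38 * 96.278/100 = 84.128 Ah
Step 3: E_pack = V * C_now = 337.9 * 84.128 = 28427 Wh
Step 4: range = E_pack / consumption = 28427 / 157.9 = 180.0 km

180.0 km


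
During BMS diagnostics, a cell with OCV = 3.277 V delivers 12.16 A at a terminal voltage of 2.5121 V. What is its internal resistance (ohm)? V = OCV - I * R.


R = (OCV - V) / I = (3.277 - 2.5121) / 12.16 = 0.06290 ohm

0.06290 ohm


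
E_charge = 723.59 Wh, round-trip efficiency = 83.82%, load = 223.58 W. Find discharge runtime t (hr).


Step 1: E_discharge = eta/100 * E_charge = 83.82/100 * 723.59 = 606.51 Wh
Step 2: t = E_discharge / P = 606.51 / 223.58 = 2.713 hr

2.713 hr


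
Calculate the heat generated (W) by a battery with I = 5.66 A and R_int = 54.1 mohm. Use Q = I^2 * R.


Convert: R = 54.1 mohm = 0.0541 ohm
I^2 = 32.036
Q = 32.036 * 0.0541 = 1.733 W

1.733 W


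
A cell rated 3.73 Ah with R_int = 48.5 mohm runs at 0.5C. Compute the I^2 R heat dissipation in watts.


Convert: R = 48.5 mohm = 0.0485 ohm
Step 1: I = C_rate * capacity = 0.5 * 3.73 = 1.865 A
Step 2: Q = I^2 * R = 1.865^2 * 0.0485 = 3.4782 * 0.0485 = 0.1687 W

0.1687 W


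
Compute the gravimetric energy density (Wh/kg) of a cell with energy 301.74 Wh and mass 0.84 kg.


Specific energy = 301.74 Wh / 0.84 kg = 359.2 Wh/kg

359.2 Wh/kg


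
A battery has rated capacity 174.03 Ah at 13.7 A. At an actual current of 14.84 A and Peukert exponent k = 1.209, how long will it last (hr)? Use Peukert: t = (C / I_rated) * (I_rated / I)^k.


t_rated = C / I_rated = 174.03 / 13.7 = 12.703 hr
(I_rated/I)^k = (0.92318)^1.209 = 0.90789
t = t_rated * (I_rated/I)^k = 12.703 * 0.90789 = 11.53 hr

11.53 hr


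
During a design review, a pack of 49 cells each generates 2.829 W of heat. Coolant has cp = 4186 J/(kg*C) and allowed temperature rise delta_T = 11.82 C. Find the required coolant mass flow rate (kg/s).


Step 1: Total heat Q = 49 * 2.829 W = 138.62 W
Step 2: denom = cp * dT = 4186 * 11.82 = 49479
Step 3: m_dot = 138.62 / 49479 = 0.002802 kg/s

0.002802 kg/s


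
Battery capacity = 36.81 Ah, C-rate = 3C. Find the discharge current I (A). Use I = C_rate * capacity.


I = C_rate * capacity = 3 * 36.81 = 110.43 A

110.43 A


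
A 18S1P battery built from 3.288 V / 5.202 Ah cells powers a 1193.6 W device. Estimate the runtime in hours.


Step 1: E_pack = Ns * V_cell * Np * C_cell = 18 * 3.288 * 1 * 5.202 = 307.88 Wh
Step 2: t = E_pack / P = 307.88 / 1193.6 = 0.2579 hr

0.2579 hr


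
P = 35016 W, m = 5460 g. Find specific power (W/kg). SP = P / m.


Convert: m = 5460 g = 5.46 kg
Specific power = 35016 W / 5.46 kg = 6413 W/kg

6413 W/kg


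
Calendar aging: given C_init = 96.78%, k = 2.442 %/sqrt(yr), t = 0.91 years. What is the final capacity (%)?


Step 1: sqrt(0.91 yr) = 0.95394
Step 2: drop = 2.442 * 0.95394 = 2.3295
Step 3: C_final = 96.78 - 2.3295 = 94.45%

94.45%


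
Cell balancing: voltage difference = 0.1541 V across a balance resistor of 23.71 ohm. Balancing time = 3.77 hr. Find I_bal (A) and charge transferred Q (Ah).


I_bal = dV / R = 0.1541 / 23.71 = 0.0064994 A
Q = I_bal * t = 0.0064994 * 3.77 = 0.02450 Ah

I=0.0064994 A, Q=0.02450 Ah


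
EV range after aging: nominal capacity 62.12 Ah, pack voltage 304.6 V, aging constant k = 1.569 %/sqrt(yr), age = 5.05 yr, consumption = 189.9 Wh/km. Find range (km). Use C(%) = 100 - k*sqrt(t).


Step 1: capacity retention = 100 - 1.569 * sqrt(5.05) = 100 - 1.569 * 2.2472 = 96.474%
Step 2: C_now = 62.12 * 96.474/100 = 59.93 Ah
Step 3: E_pack = V * C_now = 304.6 * 59.93 = 18255 Wh
Step 4: range = E_pack / consumption = 18255 / 189.9 = 96.13 km

96.13 km


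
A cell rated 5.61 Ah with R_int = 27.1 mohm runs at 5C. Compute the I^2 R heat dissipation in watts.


Convert: R = 27.1 mohm = 0.0271 ohm
Step 1: I = C_rate * capacity = 5 * 5.61 = 28.05 A
Step 2: Q = I^2 * R = 28.05^2 * 0.0271 = 786.8 * 0.0271 = 21.32 W

21.32 W


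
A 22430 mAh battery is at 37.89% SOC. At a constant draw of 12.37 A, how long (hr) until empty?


Convert: C_total = 22430 mAh = 22.43 Ah
Step 1: remaining = SOC/100 * C_total = 37.89/100 * 22.43 = 8.4987 Ah
Step 2: t = remaining / I = 8.4987 / 12.37 = 0.6870 hr

0.6870 hr
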